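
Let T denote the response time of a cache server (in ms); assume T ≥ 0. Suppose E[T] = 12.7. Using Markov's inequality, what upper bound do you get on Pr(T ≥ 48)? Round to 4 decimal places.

Markov's inequality: for a non-negative random variable, Pr(T ≥ a) ≤ E[T]/a.
Here E[T] = 12.7 and a = 48, so the bound is 12.7/48 = 0.2646.

0.2646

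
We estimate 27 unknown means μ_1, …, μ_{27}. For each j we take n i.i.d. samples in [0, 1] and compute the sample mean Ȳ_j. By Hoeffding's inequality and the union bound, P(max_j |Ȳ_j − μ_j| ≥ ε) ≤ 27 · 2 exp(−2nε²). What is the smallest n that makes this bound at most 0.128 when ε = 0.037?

2208

Need 2·27·exp(−2nε²) ≤ 0.128, i.e. exp(−2nε²) ≤ 0.128/54.
So 2nε² ≥ ln(54/0.128) = 6.044709.
Hence n ≥ 6.044709/(2·0.037²) = 2207.710.
The smallest integer n is 2208.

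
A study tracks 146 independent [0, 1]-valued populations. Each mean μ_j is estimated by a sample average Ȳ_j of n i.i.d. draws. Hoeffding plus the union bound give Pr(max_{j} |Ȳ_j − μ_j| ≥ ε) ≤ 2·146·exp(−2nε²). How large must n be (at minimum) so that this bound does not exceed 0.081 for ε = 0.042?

2322

Need 2·146·exp(−2nε²) ≤ 0.081, i.e. exp(−2nε²) ≤ 0.081/292.
So 2nε² ≥ ln(292/0.081) = 8.190060.
Hence n ≥ 8.190060/(2·0.042²) = 2321.446.
The smallest integer n is 2322.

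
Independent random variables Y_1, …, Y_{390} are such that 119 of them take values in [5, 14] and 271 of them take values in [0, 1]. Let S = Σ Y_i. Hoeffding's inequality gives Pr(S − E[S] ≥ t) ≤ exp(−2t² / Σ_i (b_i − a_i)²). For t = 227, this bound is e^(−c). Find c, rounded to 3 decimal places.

Σ(b_i − a_i)² = 119·9² + 271·1² = 9910.
c = 2t² / 9910 = 2·227² / 9910 = 10.3994.

10.399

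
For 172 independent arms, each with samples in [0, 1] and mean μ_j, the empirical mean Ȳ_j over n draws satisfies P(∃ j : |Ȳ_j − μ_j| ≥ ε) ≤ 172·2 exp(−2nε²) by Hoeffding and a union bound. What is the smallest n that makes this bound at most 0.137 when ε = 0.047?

1772

Need 2·172·exp(−2nε²) ≤ 0.137, i.e. exp(−2nε²) ≤ 0.137/344.
So 2nε² ≥ ln(344/0.137) = 7.828416.
Hence n ≥ 7.828416/(2·0.047²) = 1771.937.
The smallest integer n is 1772.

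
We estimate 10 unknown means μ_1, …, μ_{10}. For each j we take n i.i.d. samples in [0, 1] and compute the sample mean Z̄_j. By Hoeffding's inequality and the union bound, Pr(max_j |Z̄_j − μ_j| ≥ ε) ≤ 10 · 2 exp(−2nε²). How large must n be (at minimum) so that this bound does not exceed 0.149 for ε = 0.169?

Need 2·10·exp(−2nε²) ≤ 0.149, i.e. exp(−2nε²) ≤ 0.149/20.
So 2nε² ≥ ln(20/0.149) = 4.899541.
Hence n ≥ 4.899541/(2·0.169²) = 85.773.
The smallest integer n is 86.

86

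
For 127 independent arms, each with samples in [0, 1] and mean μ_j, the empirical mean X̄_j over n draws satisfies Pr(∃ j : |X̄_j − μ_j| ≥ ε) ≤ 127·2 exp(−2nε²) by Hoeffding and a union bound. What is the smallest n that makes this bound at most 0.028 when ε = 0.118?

328

Need 2·127·exp(−2nε²) ≤ 0.028, i.e. exp(−2nε²) ≤ 0.028/254.
So 2nε² ≥ ln(254/0.028) = 9.112885.
Hence n ≥ 9.112885/(2·0.118²) = 327.237.
The smallest integer n is 328.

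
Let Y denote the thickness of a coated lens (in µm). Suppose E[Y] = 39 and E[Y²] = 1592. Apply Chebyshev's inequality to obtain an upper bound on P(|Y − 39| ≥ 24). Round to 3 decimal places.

0.123

Var(Y) = E[Y²] − (E[Y])² = 1592 − 1521 = 71.
Chebyshev's inequality: P(|Y − μ| ≥ t) ≤ Var(Y)/t² = 71/576 = 0.1233.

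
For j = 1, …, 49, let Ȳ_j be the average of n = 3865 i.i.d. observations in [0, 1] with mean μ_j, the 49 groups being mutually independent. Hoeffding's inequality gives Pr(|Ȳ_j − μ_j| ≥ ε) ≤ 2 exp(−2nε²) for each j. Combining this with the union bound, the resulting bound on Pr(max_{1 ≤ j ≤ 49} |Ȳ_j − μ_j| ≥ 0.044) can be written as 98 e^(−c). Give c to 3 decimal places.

Union bound over the 49 events: Pr(max_{1 ≤ j ≤ 49} |Ȳ_j − μ_j| ≥ 0.044) ≤ 49·2·exp(−2nε²) = 98 exp(−2·3865·0.044²).
So c = 2·3865·0.044² = 14.9653.

14.965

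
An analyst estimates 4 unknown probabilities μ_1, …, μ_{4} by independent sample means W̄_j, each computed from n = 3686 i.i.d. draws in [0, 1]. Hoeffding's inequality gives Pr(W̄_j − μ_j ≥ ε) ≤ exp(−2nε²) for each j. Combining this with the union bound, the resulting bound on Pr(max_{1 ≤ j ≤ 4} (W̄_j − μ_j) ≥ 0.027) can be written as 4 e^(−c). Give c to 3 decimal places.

Union bound over the 4 events: Pr(max_{1 ≤ j ≤ 4} (W̄_j − μ_j) ≥ 0.027) ≤ 4·exp(−2nε²) = 4 exp(−2·3686·0.027²).
So c = 2·3686·0.027² = 5.3742.

5.374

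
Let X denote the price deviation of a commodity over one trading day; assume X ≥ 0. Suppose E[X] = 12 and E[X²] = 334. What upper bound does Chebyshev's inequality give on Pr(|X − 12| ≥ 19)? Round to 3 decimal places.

Var(X) = E[X²] − (E[X])² = 334 − 144 = 190.
Chebyshev's inequality: Pr(|X − μ| ≥ t) ≤ Var(X)/t² = 190/361 = 0.5263.

0.526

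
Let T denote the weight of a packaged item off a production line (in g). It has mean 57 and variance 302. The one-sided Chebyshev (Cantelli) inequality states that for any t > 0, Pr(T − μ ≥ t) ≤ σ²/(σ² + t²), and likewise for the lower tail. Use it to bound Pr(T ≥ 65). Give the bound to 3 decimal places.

0.825

Here σ² = 302 and t = 8, so σ² + t² = 366.
Cantelli's bound: 302/366 = 0.8251.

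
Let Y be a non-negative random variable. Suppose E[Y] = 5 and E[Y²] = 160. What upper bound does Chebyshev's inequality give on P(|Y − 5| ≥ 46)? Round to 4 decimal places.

Var(Y) = E[Y²] − (E[Y])² = 160 − 25 = 135.
Chebyshev's inequality: P(|Y − μ| ≥ t) ≤ Var(Y)/t² = 135/2116 = 0.0638.

0.0638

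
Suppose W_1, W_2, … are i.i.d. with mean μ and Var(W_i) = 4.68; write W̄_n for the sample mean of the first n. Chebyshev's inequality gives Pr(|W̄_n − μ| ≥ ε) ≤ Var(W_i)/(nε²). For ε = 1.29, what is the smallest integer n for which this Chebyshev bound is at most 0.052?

55

Require 4.68/(n·1.29²) ≤ 0.052, i.e. n ≥ 4.68/(0.052·1.29²) = 54.083.
The smallest integer n is 55.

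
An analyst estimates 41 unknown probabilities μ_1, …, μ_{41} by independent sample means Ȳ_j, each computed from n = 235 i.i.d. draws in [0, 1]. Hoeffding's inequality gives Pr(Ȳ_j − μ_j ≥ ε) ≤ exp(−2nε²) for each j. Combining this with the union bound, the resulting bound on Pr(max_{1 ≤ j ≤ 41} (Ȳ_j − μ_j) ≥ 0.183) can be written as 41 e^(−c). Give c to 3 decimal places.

Union bound over the 41 events: Pr(max_{1 ≤ j ≤ 41} (Ȳ_j − μ_j) ≥ 0.183) ≤ 41·exp(−2nε²) = 41 exp(−2·235·0.183²).
So c = 2·235·0.183² = 15.7398.

15.740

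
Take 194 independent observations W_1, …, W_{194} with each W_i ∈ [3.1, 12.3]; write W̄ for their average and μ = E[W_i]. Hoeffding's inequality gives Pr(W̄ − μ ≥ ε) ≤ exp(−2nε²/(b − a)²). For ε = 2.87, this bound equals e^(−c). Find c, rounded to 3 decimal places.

c = 2nε²/(b − a)² = 2·194·2.87² / 9.2² = 37.7589.

37.759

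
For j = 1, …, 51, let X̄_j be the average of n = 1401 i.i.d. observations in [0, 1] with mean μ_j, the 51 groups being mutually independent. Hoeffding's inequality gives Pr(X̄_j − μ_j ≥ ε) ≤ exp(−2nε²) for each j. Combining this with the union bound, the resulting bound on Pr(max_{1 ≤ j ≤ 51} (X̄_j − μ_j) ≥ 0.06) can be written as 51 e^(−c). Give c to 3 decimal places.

10.087

Union bound over the 51 events: Pr(max_{1 ≤ j ≤ 51} (X̄_j − μ_j) ≥ 0.06) ≤ 51·exp(−2nε²) = 51 exp(−2·1401·0.06²).
So c = 2·1401·0.06² = 10.0872.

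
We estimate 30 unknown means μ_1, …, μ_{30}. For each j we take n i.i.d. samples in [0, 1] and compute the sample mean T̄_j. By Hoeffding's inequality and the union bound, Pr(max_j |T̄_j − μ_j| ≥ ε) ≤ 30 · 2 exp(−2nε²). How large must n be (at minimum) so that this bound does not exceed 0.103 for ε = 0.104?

Need 2·30·exp(−2nε²) ≤ 0.103, i.e. exp(−2nε²) ≤ 0.103/60.
So 2nε² ≥ ln(60/0.103) = 6.367371.
Hence n ≥ 6.367371/(2·0.104²) = 294.350.
The smallest integer n is 295.

295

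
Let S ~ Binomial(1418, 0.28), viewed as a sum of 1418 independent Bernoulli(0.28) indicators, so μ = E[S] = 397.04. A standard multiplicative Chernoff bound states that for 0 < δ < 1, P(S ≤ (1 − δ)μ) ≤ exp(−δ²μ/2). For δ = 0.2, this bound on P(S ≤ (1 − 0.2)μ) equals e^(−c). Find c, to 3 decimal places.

7.941

c = δ²μ/2 = 0.2²·397.04/2 = 7.9408.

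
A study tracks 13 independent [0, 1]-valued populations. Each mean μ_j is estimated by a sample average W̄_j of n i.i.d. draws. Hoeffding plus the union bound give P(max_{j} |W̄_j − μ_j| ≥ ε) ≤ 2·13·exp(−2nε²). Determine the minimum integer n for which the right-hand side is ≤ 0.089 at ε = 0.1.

Need 2·13·exp(−2nε²) ≤ 0.089, i.e. exp(−2nε²) ≤ 0.089/26.
So 2nε² ≥ ln(26/0.089) = 5.677215.
Hence n ≥ 5.677215/(2·0.1²) = 283.861.
The smallest integer n is 284.

284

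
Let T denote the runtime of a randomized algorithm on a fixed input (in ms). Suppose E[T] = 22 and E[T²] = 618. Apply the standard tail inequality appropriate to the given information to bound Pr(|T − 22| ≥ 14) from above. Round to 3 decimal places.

The first two moments determine the variance, so Chebyshev's inequality is the sharpest standard bound available.
Var(T) = E[T²] − (E[T])² = 618 − 484 = 134.
Chebyshev's inequality: Pr(|T − μ| ≥ t) ≤ Var(T)/t² = 134/196 = 0.6837.

0.684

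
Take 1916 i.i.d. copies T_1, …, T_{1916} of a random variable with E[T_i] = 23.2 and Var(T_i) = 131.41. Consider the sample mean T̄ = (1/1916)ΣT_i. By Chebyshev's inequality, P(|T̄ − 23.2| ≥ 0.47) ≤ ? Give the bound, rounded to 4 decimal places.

0.3105

Var(T̄) = Var(T_i)/n = 131.41/1916 = 0.068586.
Chebyshev: P(|T̄ − 23.2| ≥ 0.47) ≤ Var(T̄)/(0.47)² = 131.41/(1916·0.47²) = 0.3105.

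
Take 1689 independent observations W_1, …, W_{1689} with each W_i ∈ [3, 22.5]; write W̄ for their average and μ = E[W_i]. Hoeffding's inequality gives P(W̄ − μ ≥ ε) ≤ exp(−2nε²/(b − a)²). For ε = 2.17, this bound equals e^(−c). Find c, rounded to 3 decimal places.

c = 2nε²/(b − a)² = 2·1689·2.17² / 19.5² = 41.8321.

41.832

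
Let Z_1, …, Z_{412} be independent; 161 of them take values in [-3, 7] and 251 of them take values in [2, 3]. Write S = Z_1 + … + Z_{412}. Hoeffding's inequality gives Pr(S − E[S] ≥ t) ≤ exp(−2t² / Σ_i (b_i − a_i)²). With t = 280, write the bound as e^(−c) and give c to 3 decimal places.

9.590

Σ(b_i − a_i)² = 161·10² + 251·1² = 16351.
c = 2t² / 16351 = 2·280² / 16351 = 9.5896.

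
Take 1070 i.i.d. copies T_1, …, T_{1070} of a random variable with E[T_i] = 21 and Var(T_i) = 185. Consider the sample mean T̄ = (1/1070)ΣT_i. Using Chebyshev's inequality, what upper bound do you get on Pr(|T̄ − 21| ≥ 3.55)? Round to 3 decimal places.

0.014

Var(T̄) = Var(T_i)/n = 185/1070 = 0.1729.
Chebyshev: Pr(|T̄ − 21| ≥ 3.55) ≤ Var(T̄)/(3.55)² = 185/(1070·3.55²) = 0.0137.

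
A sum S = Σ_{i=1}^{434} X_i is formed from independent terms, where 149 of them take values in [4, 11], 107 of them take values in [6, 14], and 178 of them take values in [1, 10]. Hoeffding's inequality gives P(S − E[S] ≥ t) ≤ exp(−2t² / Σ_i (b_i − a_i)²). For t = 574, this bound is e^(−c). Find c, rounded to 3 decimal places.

23.067

Σ(b_i − a_i)² = 149·7² + 107·8² + 178·9² = 28567.
c = 2t² / 28567 = 2·574² / 28567 = 23.0669.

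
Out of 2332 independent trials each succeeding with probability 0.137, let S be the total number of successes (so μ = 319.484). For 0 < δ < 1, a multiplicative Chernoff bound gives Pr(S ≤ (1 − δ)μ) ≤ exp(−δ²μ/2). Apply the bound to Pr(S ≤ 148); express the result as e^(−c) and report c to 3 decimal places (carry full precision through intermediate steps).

Write 148 = (1 − δ)μ, so δ = 1 − 148/319.484 = 0.536753…
Then the exponent is δ²μ/2 = (μ − 148)²/(2μ) = 46.022277.

46.022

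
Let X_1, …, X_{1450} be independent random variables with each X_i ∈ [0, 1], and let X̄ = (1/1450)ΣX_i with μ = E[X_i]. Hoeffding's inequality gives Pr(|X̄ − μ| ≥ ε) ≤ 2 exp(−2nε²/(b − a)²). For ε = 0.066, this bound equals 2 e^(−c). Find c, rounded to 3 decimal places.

c = 2nε²/(b − a)² = 2·1450·0.066² / 1² = 12.6324.

12.632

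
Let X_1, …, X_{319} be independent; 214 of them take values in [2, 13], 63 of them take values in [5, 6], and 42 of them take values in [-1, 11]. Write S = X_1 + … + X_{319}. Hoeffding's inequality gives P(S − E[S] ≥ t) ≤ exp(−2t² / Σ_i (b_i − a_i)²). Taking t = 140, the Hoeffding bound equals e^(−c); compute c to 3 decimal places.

1.225

Σ(b_i − a_i)² = 214·11² + 63·1² + 42·12² = 32005.
c = 2t² / 32005 = 2·140² / 32005 = 1.2248.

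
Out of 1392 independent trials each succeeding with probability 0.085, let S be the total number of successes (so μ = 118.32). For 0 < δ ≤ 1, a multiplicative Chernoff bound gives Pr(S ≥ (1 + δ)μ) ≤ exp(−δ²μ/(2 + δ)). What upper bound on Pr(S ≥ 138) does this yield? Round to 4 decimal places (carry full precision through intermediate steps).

Write 138 = (1 + δ)μ, so δ = 138/118.32 − 1 = 0.1663286…
Then the exponent is δ²μ/(2 + δ) = (138 − μ)² / (μ·(2 + δ)) = 1.511011.
Bound = exp(−1.511011) = 0.22069.

0.2207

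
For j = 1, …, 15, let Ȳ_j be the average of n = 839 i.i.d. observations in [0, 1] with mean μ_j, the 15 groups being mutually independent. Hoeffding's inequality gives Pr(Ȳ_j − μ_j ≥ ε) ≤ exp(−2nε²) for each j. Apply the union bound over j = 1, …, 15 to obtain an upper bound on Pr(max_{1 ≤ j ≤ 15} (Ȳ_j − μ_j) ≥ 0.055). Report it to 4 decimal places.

Per-experiment Hoeffding bound: exp(−2·839·0.055²) = exp(−5.07595) = 0.0062452.
Union bound over 15 events: 15·0.0062452 = 0.09368.

0.0937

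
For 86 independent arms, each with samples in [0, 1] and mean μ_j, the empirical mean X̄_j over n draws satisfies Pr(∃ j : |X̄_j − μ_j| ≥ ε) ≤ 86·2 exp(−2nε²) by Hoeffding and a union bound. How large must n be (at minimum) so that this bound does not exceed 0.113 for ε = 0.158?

147

Need 2·86·exp(−2nε²) ≤ 0.113, i.e. exp(−2nε²) ≤ 0.113/172.
So 2nε² ≥ ln(172/0.113) = 7.327862.
Hence n ≥ 7.327862/(2·0.158²) = 146.769.
The smallest integer n is 147.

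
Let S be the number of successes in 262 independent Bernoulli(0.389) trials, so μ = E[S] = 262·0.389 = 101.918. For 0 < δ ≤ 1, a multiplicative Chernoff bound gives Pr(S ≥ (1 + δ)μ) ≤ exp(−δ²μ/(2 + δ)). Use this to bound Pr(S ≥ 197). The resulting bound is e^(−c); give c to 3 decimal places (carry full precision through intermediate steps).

Write 197 = (1 + δ)μ, so δ = 197/101.918 − 1 = 0.9329265…
Then the exponent is δ²μ/(2 + δ) = (197 − μ)² / (μ·(2 + δ)) = 30.244370.

30.244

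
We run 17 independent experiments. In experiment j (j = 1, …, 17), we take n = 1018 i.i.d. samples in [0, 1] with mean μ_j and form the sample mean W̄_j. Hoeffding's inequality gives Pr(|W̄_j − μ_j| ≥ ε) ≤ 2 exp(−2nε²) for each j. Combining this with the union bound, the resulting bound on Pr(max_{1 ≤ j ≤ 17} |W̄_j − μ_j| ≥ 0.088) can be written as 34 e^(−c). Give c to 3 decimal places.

Union bound over the 17 events: Pr(max_{1 ≤ j ≤ 17} |W̄_j − μ_j| ≥ 0.088) ≤ 17·2·exp(−2nε²) = 34 exp(−2·1018·0.088²).
So c = 2·1018·0.088² = 15.7668.

15.767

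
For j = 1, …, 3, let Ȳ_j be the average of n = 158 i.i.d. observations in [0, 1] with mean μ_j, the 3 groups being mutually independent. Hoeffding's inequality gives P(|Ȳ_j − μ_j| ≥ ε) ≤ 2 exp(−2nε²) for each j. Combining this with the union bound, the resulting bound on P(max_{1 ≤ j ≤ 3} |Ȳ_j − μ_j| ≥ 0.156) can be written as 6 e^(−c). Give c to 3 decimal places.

Union bound over the 3 events: P(max_{1 ≤ j ≤ 3} |Ȳ_j − μ_j| ≥ 0.156) ≤ 3·2·exp(−2nε²) = 6 exp(−2·158·0.156²).
So c = 2·158·0.156² = 7.6902.

7.690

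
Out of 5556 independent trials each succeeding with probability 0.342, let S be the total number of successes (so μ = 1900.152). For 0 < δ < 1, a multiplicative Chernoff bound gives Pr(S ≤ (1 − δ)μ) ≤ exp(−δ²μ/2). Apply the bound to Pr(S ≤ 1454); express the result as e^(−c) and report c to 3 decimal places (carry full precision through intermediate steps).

Write 1454 = (1 − δ)μ, so δ = 1 − 1454/1900.152 = 0.2347981…
Then the exponent is δ²μ/2 = (μ − 1454)²/(2μ) = 52.377812.

52.378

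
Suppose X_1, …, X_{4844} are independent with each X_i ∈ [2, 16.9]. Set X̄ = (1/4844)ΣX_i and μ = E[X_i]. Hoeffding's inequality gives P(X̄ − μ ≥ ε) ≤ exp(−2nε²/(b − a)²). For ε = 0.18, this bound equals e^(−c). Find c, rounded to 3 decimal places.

1.414

c = 2nε²/(b − a)² = 2·4844·0.18² / 14.9² = 1.4139.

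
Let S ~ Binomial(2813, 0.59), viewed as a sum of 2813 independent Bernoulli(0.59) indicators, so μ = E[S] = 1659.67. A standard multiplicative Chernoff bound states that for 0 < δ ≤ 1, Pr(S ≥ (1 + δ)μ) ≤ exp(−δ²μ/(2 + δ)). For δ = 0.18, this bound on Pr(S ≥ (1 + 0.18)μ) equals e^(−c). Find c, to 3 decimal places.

24.667

c = δ²μ/(2 + δ) = 0.18²·1659.67/(2 + 0.18) = 24.6667.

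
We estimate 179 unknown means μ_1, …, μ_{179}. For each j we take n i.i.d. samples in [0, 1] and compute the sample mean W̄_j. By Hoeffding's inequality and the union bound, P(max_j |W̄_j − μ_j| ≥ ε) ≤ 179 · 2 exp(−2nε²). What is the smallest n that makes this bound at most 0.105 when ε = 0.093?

471

Need 2·179·exp(−2nε²) ≤ 0.105, i.e. exp(−2nε²) ≤ 0.105/358.
So 2nε² ≥ ln(358/0.105) = 8.134328.
Hence n ≥ 8.134328/(2·0.093²) = 470.247.
The smallest integer n is 471.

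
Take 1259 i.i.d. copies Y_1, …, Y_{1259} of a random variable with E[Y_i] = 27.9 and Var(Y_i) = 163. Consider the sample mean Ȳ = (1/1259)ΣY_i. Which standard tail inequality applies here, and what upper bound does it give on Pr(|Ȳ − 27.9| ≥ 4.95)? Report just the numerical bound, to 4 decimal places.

0.0053

With mean and variance of each term known, Chebyshev's inequality bounds the deviation of the sum (or sample mean).
Var(Ȳ) = Var(Y_i)/n = 163/1259 = 0.12947.
Chebyshev: Pr(|Ȳ − 27.9| ≥ 4.95) ≤ Var(Ȳ)/(4.95)² = 163/(1259·4.95²) = 0.0053.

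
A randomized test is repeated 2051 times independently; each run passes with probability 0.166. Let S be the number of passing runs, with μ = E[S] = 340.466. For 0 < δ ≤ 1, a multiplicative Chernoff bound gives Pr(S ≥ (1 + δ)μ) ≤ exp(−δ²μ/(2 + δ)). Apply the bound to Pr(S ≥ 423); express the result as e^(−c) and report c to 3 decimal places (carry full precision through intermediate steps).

Write 423 = (1 + δ)μ, so δ = 423/340.466 − 1 = 0.2424148…
Then the exponent is δ²μ/(2 + δ) = (423 − μ)² / (μ·(2 + δ)) = 8.922285.

8.922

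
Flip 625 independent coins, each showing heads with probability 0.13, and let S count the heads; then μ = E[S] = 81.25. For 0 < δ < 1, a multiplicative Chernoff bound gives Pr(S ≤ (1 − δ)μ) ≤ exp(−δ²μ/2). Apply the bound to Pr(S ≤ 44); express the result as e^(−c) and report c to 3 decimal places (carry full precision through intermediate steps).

8.539

Write 44 = (1 − δ)μ, so δ = 1 − 44/81.25 = 0.4584615…
Then the exponent is δ²μ/2 = (μ − 44)²/(2μ) = 8.538846.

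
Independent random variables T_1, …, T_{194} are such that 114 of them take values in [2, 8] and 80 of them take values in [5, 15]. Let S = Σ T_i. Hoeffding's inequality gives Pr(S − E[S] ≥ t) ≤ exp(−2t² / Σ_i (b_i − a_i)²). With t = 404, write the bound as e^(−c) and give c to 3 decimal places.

26.969

Σ(b_i − a_i)² = 114·6² + 80·10² = 12104.
c = 2t² / 12104 = 2·404² / 12104 = 26.9689.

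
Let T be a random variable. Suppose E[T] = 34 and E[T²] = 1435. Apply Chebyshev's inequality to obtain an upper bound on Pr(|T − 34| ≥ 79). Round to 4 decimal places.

Var(T) = E[T²] − (E[T])² = 1435 − 1156 = 279.
Chebyshev's inequality: Pr(|T − μ| ≥ t) ≤ Var(T)/t² = 279/6241 = 0.0447.

0.0447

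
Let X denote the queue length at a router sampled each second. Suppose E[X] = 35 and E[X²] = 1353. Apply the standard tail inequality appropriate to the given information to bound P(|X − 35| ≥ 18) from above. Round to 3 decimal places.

0.395

The first two moments determine the variance, so Chebyshev's inequality is the sharpest standard bound available.
Var(X) = E[X²] − (E[X])² = 1353 − 1225 = 128.
Chebyshev's inequality: P(|X − μ| ≥ t) ≤ Var(X)/t² = 128/324 = 0.3951.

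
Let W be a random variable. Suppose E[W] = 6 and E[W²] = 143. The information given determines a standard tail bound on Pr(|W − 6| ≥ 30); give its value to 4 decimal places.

0.1189

The first two moments determine the variance, so Chebyshev's inequality is the sharpest standard bound available.
Var(W) = E[W²] − (E[W])² = 143 − 36 = 107.
Chebyshev's inequality: Pr(|W − μ| ≥ t) ≤ Var(W)/t² = 107/900 = 0.1189.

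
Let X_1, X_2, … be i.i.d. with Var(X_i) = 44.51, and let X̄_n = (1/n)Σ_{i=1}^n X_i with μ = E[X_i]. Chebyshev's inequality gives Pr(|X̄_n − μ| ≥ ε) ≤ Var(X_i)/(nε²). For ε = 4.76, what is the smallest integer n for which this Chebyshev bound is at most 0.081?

Require 44.51/(n·4.76²) ≤ 0.081, i.e. n ≥ 44.51/(0.081·4.76²) = 24.253.
The smallest integer n is 25.

25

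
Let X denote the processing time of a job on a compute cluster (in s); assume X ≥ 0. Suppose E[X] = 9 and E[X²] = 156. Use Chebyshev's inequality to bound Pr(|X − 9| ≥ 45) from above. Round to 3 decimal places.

Var(X) = E[X²] − (E[X])² = 156 − 81 = 75.
Chebyshev's inequality: Pr(|X − μ| ≥ t) ≤ Var(X)/t² = 75/2025 = 0.0370.

0.037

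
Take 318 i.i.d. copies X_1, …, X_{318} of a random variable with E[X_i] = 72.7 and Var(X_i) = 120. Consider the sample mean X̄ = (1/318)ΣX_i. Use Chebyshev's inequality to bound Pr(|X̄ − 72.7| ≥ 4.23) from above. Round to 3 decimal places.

0.021

Var(X̄) = Var(X_i)/n = 120/318 = 0.37736.
Chebyshev: Pr(|X̄ − 72.7| ≥ 4.23) ≤ Var(X̄)/(4.23)² = 120/(318·4.23²) = 0.0211.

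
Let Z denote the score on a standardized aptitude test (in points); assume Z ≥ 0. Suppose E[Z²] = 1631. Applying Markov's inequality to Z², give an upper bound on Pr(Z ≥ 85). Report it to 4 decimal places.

Since Z ≥ 0, the event {Z ≥ 85} is the same as {Z² ≥ 7225}.
Markov's inequality applied to Z² gives Pr(Z² ≥ 7225) ≤ E[Z²]/7225 = 1631/7225 = 0.2257.

0.2257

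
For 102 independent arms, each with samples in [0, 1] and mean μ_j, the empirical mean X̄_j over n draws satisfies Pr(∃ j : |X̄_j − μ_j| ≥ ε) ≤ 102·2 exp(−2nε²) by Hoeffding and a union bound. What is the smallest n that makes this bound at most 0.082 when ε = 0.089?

494

Need 2·102·exp(−2nε²) ≤ 0.082, i.e. exp(−2nε²) ≤ 0.082/204.
So 2nε² ≥ ln(204/0.082) = 7.819156.
Hence n ≥ 7.819156/(2·0.089²) = 493.571.
The smallest integer n is 494.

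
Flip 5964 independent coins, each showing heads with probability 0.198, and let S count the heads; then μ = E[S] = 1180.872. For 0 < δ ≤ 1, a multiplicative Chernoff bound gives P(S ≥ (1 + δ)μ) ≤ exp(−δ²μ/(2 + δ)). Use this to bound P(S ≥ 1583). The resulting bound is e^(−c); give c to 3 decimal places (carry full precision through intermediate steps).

58.507

Write 1583 = (1 + δ)μ, so δ = 1583/1180.872 − 1 = 0.3405348…
Then the exponent is δ²μ/(2 + δ) = (1583 − μ)² / (μ·(2 + δ)) = 58.507387.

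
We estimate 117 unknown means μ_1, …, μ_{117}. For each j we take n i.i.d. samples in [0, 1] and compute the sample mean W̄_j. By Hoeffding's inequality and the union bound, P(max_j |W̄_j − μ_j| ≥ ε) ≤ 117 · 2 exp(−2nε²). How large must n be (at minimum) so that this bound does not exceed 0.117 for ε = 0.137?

Need 2·117·exp(−2nε²) ≤ 0.117, i.e. exp(−2nε²) ≤ 0.117/234.
So 2nε² ≥ ln(234/0.117) = 7.600902.
Hence n ≥ 7.600902/(2·0.137²) = 202.486.
The smallest integer n is 203.

203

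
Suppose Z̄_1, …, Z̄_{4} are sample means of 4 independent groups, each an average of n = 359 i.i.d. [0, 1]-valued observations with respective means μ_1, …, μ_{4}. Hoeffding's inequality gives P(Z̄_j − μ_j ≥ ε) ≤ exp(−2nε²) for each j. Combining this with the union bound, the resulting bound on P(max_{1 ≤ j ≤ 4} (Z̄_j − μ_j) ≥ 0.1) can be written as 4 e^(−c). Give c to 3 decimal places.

7.180

Union bound over the 4 events: P(max_{1 ≤ j ≤ 4} (Z̄_j − μ_j) ≥ 0.1) ≤ 4·exp(−2nε²) = 4 exp(−2·359·0.1²).
So c = 2·359·0.1² = 7.1800.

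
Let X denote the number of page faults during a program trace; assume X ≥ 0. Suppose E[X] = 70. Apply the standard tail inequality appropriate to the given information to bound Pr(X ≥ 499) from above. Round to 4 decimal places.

0.1403

Only the mean of a non-negative variable is known, so Markov's inequality is the applicable tail bound.
Markov's inequality: for a non-negative random variable, Pr(X ≥ a) ≤ E[X]/a.
Here E[X] = 70 and a = 499, so the bound is 70/499 = 0.1403.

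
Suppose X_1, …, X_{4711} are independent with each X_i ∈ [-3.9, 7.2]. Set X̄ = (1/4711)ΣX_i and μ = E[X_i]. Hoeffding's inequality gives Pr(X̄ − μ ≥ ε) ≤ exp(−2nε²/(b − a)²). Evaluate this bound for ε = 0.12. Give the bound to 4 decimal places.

0.3325

Exponent: 2nε²/(b − a)² = 2·4711·0.12² / 11.1² = 1.10118.
Bound = exp(−1.10118) = 0.33248.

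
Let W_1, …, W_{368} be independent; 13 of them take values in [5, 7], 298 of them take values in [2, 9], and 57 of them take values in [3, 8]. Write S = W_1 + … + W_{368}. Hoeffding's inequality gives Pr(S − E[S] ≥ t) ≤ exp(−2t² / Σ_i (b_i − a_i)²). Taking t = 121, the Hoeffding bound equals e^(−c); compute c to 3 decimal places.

1.821

Σ(b_i − a_i)² = 13·2² + 298·7² + 57·5² = 16079.
c = 2t² / 16079 = 2·121² / 16079 = 1.8211.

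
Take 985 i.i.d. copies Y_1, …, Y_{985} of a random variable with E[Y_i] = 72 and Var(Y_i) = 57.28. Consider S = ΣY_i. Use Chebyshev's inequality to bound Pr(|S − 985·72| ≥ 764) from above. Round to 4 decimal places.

Var(S) = n·Var(Y_i) = 985·57.28 = 56420.8.
Chebyshev: Pr(|S − 985·72| ≥ 764) ≤ Var(S)/764² = 56420.8/583696 = 0.0967.

0.0967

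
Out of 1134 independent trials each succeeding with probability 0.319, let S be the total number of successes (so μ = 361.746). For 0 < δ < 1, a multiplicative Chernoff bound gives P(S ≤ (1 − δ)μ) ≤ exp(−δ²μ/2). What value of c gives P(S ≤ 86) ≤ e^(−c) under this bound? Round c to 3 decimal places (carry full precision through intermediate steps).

Write 86 = (1 − δ)μ, so δ = 1 − 86/361.746 = 0.7622641…
Then the exponent is δ²μ/2 = (μ − 86)²/(2μ) = 105.095642.

105.096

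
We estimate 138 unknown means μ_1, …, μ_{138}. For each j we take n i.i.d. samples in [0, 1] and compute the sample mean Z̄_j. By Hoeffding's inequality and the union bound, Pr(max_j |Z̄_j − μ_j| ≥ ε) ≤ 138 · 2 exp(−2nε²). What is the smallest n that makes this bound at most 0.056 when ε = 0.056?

1356

Need 2·138·exp(−2nε²) ≤ 0.056, i.e. exp(−2nε²) ≤ 0.056/276.
So 2nε² ≥ ln(276/0.056) = 8.502804.
Hence n ≥ 8.502804/(2·0.056²) = 1355.677.
The smallest integer n is 1356.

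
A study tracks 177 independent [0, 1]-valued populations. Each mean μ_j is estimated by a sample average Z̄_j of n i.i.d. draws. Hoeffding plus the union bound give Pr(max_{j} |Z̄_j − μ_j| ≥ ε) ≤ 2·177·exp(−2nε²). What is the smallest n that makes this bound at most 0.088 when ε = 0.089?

524

Need 2·177·exp(−2nε²) ≤ 0.088, i.e. exp(−2nε²) ≤ 0.088/354.
So 2nε² ≥ ln(354/0.088) = 8.299715.
Hence n ≥ 8.299715/(2·0.089²) = 523.906.
The smallest integer n is 524.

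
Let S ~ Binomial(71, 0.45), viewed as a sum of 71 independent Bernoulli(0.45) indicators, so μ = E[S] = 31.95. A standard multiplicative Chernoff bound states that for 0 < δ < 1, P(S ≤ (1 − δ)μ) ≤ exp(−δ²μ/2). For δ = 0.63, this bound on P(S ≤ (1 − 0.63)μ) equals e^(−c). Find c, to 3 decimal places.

6.340

c = δ²μ/2 = 0.63²·31.95/2 = 6.3405.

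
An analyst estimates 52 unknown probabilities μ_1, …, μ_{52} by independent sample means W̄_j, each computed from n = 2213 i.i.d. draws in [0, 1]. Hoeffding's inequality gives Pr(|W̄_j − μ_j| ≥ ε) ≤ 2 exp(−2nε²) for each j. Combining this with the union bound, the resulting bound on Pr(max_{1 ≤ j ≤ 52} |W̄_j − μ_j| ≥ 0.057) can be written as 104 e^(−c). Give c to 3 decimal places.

14.380

Union bound over the 52 events: Pr(max_{1 ≤ j ≤ 52} |W̄_j − μ_j| ≥ 0.057) ≤ 52·2·exp(−2nε²) = 104 exp(−2·2213·0.057²).
So c = 2·2213·0.057² = 14.3801.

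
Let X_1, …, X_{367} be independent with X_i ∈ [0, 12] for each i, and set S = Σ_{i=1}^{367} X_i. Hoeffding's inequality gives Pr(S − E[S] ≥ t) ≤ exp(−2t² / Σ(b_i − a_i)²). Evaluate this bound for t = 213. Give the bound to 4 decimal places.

Σ(b_i − a_i)² = 367·(12)² = 52848.
Exponent = 2·213²/52848 = 1.7170.
Bound = exp(−1.7170) = 0.17961.

0.1796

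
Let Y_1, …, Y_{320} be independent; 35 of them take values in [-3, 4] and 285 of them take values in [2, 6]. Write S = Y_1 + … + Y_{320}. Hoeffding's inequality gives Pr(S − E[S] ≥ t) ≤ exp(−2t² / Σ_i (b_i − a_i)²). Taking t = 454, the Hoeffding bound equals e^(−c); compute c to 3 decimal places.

Σ(b_i − a_i)² = 35·7² + 285·4² = 6275.
c = 2t² / 6275 = 2·454² / 6275 = 65.6943.

65.694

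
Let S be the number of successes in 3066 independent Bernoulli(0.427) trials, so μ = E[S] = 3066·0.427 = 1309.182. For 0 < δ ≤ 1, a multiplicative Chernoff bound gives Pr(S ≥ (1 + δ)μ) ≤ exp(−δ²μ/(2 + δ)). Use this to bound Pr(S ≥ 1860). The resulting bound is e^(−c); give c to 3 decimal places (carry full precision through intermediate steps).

95.735

Write 1860 = (1 + δ)μ, so δ = 1860/1309.182 − 1 = 0.4207345…
Then the exponent is δ²μ/(2 + δ) = (1860 − μ)² / (μ·(2 + δ)) = 95.734631.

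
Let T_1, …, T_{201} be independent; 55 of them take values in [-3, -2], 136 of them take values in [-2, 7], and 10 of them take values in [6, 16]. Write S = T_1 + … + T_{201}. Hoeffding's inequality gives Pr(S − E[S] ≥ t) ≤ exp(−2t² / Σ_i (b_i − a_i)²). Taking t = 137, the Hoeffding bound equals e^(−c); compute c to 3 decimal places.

3.110

Σ(b_i − a_i)² = 55·1² + 136·9² + 10·10² = 12071.
c = 2t² / 12071 = 2·137² / 12071 = 3.1098.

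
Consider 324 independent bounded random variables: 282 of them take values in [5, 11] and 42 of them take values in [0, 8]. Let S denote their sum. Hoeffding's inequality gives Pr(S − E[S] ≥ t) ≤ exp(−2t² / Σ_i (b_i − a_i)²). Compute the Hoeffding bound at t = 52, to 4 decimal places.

0.6563

Σ(b_i − a_i)² = 282·6² + 42·8² = 12840.
Exponent = 2·52² / 12840 = 0.42118.
Bound = exp(−0.42118) = 0.65627.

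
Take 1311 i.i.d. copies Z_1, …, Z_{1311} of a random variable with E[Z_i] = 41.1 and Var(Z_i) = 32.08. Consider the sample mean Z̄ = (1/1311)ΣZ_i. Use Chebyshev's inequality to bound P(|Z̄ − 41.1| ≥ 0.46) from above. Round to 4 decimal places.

0.1156

Var(Z̄) = Var(Z_i)/n = 32.08/1311 = 0.02447.
Chebyshev: P(|Z̄ − 41.1| ≥ 0.46) ≤ Var(Z̄)/(0.46)² = 32.08/(1311·0.46²) = 0.1156.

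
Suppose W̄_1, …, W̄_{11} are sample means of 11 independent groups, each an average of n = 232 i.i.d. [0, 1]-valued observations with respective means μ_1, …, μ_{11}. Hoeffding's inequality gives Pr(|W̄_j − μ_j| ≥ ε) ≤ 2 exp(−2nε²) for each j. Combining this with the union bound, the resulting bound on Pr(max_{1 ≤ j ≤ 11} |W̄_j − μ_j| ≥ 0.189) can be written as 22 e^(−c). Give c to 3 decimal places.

Union bound over the 11 events: Pr(max_{1 ≤ j ≤ 11} |W̄_j − μ_j| ≥ 0.189) ≤ 11·2·exp(−2nε²) = 22 exp(−2·232·0.189²).
So c = 2·232·0.189² = 16.5745.

16.575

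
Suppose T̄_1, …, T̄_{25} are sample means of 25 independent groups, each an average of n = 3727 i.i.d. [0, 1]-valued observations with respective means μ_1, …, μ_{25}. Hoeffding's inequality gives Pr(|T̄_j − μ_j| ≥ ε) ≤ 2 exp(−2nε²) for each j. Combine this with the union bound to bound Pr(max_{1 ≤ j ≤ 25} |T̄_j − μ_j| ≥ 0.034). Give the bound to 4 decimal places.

0.0091

Per-experiment Hoeffding bound: 2·exp(−2·3727·0.034²) = 2·exp(−8.61682) = 0.00036207.
Union bound over 25 events: 25·0.00036207 = 0.00905.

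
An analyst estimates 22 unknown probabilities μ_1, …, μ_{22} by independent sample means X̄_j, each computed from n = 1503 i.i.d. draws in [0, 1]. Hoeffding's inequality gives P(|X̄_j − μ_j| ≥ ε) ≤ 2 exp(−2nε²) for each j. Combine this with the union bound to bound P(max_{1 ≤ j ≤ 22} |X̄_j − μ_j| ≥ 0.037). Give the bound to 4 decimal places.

0.7182

Per-experiment Hoeffding bound: 2·exp(−2·1503·0.037²) = 2·exp(−4.11521) = 0.032645.
Union bound over 22 events: 22·0.032645 = 0.71819.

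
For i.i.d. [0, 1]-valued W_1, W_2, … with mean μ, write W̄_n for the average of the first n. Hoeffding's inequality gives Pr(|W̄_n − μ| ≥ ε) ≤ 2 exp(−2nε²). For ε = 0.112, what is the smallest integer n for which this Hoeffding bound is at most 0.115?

114

Require 2·exp(−2nε²) ≤ 0.115, i.e. 2nε² ≥ ln(2/0.115) = 2.855970.
So n ≥ 2.855970 / (2·0.112²) = 113.838.
The smallest integer n is 114.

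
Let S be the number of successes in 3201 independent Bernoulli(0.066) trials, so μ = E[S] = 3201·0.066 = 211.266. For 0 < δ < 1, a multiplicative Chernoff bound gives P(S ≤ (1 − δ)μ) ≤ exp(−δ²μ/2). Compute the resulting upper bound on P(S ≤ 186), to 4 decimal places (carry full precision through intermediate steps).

0.2207

Write 186 = (1 − δ)μ, so δ = 1 − 186/211.266 = 0.1195933…
Then the exponent is δ²μ/2 = (μ − 186)²/(2μ) = 1.510822.
Bound = exp(−1.510822) = 0.22073.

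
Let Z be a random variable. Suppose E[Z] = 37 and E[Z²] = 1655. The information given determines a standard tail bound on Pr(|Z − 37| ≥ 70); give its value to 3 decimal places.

0.058

The first two moments determine the variance, so Chebyshev's inequality is the sharpest standard bound available.
Var(Z) = E[Z²] − (E[Z])² = 1655 − 1369 = 286.
Chebyshev's inequality: Pr(|Z − μ| ≥ t) ≤ Var(Z)/t² = 286/4900 = 0.0584.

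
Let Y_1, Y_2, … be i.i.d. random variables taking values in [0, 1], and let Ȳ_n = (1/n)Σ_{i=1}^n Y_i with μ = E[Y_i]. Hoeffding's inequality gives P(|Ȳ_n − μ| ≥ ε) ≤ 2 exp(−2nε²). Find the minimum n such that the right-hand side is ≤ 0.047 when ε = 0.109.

158

Require 2·exp(−2nε²) ≤ 0.047, i.e. 2nε² ≥ ln(2/0.047) = 3.750755.
So n ≥ 3.750755 / (2·0.109²) = 157.847.
The smallest integer n is 158.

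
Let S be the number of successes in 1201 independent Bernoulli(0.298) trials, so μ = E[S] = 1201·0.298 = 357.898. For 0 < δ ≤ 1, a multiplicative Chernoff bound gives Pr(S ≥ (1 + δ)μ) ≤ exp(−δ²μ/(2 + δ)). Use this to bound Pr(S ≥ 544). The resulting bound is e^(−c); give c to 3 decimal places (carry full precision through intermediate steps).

Write 544 = (1 + δ)μ, so δ = 544/357.898 − 1 = 0.5199861…
Then the exponent is δ²μ/(2 + δ) = (544 − μ)² / (μ·(2 + δ)) = 38.401188.

38.401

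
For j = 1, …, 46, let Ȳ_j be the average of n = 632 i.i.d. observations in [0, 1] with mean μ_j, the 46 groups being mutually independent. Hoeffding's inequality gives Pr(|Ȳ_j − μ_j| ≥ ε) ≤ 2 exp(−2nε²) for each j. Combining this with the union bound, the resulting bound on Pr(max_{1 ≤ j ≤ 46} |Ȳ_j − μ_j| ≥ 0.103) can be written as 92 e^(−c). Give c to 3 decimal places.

Union bound over the 46 events: Pr(max_{1 ≤ j ≤ 46} |Ȳ_j − μ_j| ≥ 0.103) ≤ 46·2·exp(−2nε²) = 92 exp(−2·632·0.103²).
So c = 2·632·0.103² = 13.4098.

13.410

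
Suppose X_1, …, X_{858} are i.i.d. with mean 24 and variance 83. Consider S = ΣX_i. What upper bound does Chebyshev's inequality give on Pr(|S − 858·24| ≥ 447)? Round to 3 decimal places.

0.356

Var(S) = n·Var(X_i) = 858·83 = 71214.
Chebyshev: Pr(|S − 858·24| ≥ 447) ≤ Var(S)/447² = 71214/199809 = 0.3564.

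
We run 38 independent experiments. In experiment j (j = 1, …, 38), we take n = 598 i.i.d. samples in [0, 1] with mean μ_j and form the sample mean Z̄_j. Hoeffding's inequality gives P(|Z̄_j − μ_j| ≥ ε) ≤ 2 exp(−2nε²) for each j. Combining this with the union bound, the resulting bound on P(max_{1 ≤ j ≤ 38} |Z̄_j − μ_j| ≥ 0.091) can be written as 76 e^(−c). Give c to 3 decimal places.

Union bound over the 38 events: P(max_{1 ≤ j ≤ 38} |Z̄_j − μ_j| ≥ 0.091) ≤ 38·2·exp(−2nε²) = 76 exp(−2·598·0.091²).
So c = 2·598·0.091² = 9.9041.

9.904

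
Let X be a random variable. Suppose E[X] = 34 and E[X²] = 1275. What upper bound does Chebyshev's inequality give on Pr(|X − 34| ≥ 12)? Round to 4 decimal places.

Var(X) = E[X²] − (E[X])² = 1275 − 1156 = 119.
Chebyshev's inequality: Pr(|X − μ| ≥ t) ≤ Var(X)/t² = 119/144 = 0.8264.

0.8264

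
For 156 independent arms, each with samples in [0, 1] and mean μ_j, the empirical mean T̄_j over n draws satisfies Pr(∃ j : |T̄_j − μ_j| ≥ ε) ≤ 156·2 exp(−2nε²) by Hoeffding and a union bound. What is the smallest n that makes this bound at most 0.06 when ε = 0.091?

517

Need 2·156·exp(−2nε²) ≤ 0.06, i.e. exp(−2nε²) ≤ 0.06/312.
So 2nε² ≥ ln(312/0.06) = 8.556414.
Hence n ≥ 8.556414/(2·0.091²) = 516.629.
The smallest integer n is 517.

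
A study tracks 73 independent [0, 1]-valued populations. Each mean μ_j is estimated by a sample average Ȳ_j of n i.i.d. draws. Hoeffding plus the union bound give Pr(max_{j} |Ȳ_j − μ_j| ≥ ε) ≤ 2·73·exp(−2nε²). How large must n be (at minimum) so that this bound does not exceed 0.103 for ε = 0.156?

Need 2·73·exp(−2nε²) ≤ 0.103, i.e. exp(−2nε²) ≤ 0.103/146.
So 2nε² ≥ ln(146/0.103) = 7.256633.
Hence n ≥ 7.256633/(2·0.156²) = 149.093.
The smallest integer n is 150.

150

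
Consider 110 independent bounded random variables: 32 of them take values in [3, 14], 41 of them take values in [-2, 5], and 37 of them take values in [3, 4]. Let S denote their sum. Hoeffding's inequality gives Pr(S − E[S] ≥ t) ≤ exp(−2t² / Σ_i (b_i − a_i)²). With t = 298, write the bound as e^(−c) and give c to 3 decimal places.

30.011

Σ(b_i − a_i)² = 32·11² + 41·7² + 37·1² = 5918.
c = 2t² / 5918 = 2·298² / 5918 = 30.0115.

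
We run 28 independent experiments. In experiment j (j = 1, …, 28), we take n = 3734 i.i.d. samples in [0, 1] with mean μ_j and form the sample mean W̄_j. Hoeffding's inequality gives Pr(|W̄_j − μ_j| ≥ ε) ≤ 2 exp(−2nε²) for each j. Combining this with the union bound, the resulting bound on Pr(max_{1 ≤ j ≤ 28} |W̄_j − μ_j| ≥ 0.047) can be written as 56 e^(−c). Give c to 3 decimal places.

Union bound over the 28 events: Pr(max_{1 ≤ j ≤ 28} |W̄_j − μ_j| ≥ 0.047) ≤ 28·2·exp(−2nε²) = 56 exp(−2·3734·0.047²).
So c = 2·3734·0.047² = 16.4968.

16.497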